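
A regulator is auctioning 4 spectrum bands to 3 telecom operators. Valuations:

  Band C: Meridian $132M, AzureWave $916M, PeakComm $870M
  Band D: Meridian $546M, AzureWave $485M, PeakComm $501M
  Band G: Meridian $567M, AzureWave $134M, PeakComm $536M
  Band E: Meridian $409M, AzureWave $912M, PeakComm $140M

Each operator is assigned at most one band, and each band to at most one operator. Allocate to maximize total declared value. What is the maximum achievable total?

Max total: $2349M

Optimal: Meridian→Band G ($567M), AzureWave→Band E ($912M), PeakComm→Band C ($870M) — total 567+912+870 = $2349M.
Column-greedy (each band in turn goes to its best remaining operator) gives $1998M, worse by 351.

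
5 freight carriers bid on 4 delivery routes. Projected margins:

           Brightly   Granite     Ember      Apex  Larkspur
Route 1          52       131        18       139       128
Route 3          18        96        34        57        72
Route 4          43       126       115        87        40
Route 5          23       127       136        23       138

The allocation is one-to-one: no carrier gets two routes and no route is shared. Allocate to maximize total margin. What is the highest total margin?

Maximum total: $488k

Optimal: Apex→Route 1 ($139k), Granite→Route 3 ($96k), Ember→Route 4 ($115k), Larkspur→Route 5 ($138k) — total 139+96+115+138 = $488k.
Next-best assignment: Apex→Route 1, Larkspur→Route 3, Granite→Route 4, Ember→Route 5 = $473k.
Swapping Larkspur↔Apex (Larkspur→Route 1 $128k, Apex→Route 5 $23k) loses 126.
Every other assignment is strictly worse.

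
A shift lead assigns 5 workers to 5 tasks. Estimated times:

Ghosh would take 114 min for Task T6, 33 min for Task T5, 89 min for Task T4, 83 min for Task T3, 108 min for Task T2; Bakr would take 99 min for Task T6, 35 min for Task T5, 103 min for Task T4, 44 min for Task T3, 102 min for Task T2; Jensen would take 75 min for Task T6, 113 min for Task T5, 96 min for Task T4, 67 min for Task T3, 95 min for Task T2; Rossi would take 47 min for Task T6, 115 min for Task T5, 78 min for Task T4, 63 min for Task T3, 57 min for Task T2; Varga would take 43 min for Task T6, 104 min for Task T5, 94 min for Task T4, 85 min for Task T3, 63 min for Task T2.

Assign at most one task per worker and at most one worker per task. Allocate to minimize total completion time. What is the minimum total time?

This is a one-to-one assignment (minimum-cost bipartite matching).
Optimal: Ghosh→Task T5 (33 min), Bakr→Task T3 (44 min), Jensen→Task T4 (96 min), Rossi→Task T2 (57 min), Varga→Task T6 (43 min) — total 33+44+96+57+43 = 273 min.
Row-greedy (each worker in turn takes its cheapest remaining task) gives 303 min, worse by 30.
Checked against all permutations: 273 min is optimal.

Minimum total: 273 min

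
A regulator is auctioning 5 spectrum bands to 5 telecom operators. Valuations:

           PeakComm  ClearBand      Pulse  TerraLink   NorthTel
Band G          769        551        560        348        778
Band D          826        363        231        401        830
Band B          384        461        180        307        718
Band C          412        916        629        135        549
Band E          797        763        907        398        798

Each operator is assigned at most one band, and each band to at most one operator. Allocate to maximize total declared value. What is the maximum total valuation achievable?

Max total: $3734M

This is a one-to-one assignment (maximum-weight bipartite matching).
Optimal: PeakComm→Band D ($826M), ClearBand→Band C ($916M), Pulse→Band E ($907M), TerraLink→Band B ($307M), NorthTel→Band G ($778M) — total 826+916+907+307+778 = $3734M.
Row-greedy (each operator in turn takes its best remaining band) gives $3715M, worse by 19.
Next-best assignment: PeakComm→Band G, ClearBand→Band C, Pulse→Band E, TerraLink→Band B, NorthTel→Band D = $3729M.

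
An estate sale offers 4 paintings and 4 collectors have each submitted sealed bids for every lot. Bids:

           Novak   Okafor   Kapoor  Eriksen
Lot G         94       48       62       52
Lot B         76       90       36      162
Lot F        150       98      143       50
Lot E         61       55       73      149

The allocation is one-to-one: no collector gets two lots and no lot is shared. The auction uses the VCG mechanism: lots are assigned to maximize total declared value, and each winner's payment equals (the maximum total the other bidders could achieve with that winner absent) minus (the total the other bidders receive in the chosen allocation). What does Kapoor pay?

Efficient allocation: Novak→Lot G ($94), Okafor→Lot B ($90), Kapoor→Lot F ($143), Eriksen→Lot E ($149); total welfare W = $476.
Kapoor receives Lot F at value $143, so the others get W − 143 = $333.
Without Kapoor: best allocation of the remaining 3 bidders over all 4 lots is Novak→Lot F ($150), Okafor→Lot B ($90), Eriksen→Lot E ($149), total $389.
VCG payment = (others' best without Kapoor) − (others' welfare with Kapoor) = 389 − 333 = $56.

Kapoor pays $56.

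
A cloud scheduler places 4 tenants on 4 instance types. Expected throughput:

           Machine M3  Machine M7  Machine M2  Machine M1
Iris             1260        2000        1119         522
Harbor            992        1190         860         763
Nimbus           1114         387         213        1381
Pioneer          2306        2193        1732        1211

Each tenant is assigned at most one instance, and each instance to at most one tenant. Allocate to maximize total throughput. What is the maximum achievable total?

This is the linear assignment problem.
Optimal: Iris→Machine M7 (2000 ops/s), Harbor→Machine M2 (860 ops/s), Nimbus→Machine M1 (1381 ops/s), Pioneer→Machine M3 (2306 ops/s) — total 2000+860+1381+2306 = 6547 ops/s.
Next-best assignment: Iris→Machine M7, Harbor→Machine M3, Nimbus→Machine M1, Pioneer→Machine M2 = 6105 ops/s.

Maximum total: 6547 ops/s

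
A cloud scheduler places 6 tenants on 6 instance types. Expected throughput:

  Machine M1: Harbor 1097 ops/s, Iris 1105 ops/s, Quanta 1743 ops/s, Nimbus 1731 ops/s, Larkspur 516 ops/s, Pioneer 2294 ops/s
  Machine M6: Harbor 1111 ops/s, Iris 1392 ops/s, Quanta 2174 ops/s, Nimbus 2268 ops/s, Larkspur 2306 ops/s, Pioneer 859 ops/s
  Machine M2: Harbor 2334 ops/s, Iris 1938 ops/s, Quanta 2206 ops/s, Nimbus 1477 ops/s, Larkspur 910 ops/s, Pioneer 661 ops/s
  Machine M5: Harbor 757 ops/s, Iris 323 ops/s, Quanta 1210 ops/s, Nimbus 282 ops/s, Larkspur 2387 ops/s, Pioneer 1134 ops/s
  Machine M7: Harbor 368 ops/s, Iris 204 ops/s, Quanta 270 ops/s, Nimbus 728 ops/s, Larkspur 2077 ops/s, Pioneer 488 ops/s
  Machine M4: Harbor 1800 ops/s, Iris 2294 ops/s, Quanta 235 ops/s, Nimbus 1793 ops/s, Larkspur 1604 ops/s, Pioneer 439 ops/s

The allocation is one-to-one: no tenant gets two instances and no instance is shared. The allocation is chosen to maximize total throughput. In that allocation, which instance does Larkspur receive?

Larkspur receives Machine M7.

Optimal: Harbor→Machine M2 (2334 ops/s), Iris→Machine M4 (2294 ops/s), Quanta→Machine M5 (1210 ops/s), Nimbus→Machine M6 (2268 ops/s), Larkspur→Machine M7 (2077 ops/s), Pioneer→Machine M1 (2294 ops/s) — total 2334+2294+1210+2268+2077+2294 = 12477 ops/s.
Column-greedy (each instance in turn goes to its best remaining tenant) gives 11166 ops/s, worse by 1311.
Larkspur's own top instance is Machine M5 (2387 ops/s), but forcing Larkspur→Machine M5 and reassigning the rest optimally gives only 12211 ops/s — worse by 266.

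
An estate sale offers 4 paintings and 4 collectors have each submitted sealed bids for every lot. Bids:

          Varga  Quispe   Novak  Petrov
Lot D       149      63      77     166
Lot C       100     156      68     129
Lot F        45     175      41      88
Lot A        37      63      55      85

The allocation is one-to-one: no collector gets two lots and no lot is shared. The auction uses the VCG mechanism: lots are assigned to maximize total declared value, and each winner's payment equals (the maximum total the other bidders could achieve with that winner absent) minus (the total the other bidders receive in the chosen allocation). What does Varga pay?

Efficient allocation: Varga→Lot D ($149), Quispe→Lot F ($175), Novak→Lot A ($55), Petrov→Lot C ($129); total welfare W = $508.
Varga receives Lot D at value $149, so the others get W − 149 = $359.
Without Varga: best allocation of the remaining 3 bidders over all 4 lots is Quispe→Lot F ($175), Novak→Lot C ($68), Petrov→Lot D ($166), total $409.
VCG payment = (others' best without Varga) − (others' welfare with Varga) = 409 − 359 = $50.

Varga pays $50.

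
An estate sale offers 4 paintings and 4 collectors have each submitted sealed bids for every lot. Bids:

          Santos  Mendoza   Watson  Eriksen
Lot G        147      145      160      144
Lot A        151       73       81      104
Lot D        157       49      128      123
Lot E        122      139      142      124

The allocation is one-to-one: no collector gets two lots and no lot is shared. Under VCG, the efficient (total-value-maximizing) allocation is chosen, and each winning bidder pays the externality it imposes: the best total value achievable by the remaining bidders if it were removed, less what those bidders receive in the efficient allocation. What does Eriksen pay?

Eriksen pays $6.

Efficient allocation: Santos→Lot A ($151), Mendoza→Lot E ($139), Watson→Lot G ($160), Eriksen→Lot D ($123); total welfare W = $573.
Eriksen receives Lot D at value $123, so the others get W − 123 = $450.
Without Eriksen: best allocation of the remaining 3 bidders over all 4 lots is Santos→Lot D ($157), Mendoza→Lot E ($139), Watson→Lot G ($160), total $456.
VCG payment = (others' best without Eriksen) − (others' welfare with Eriksen) = 456 − 450 = $6.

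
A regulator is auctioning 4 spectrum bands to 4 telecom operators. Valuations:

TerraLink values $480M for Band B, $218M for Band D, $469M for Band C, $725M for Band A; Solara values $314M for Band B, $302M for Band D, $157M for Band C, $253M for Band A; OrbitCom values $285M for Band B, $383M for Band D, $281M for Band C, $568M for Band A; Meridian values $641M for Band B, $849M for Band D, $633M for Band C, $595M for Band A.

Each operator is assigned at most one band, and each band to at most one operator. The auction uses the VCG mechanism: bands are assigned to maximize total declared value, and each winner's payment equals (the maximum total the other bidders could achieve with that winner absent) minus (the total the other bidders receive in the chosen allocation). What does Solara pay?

Solara pays $11M.

Efficient allocation: TerraLink→Band C ($469M), Solara→Band B ($314M), OrbitCom→Band A ($568M), Meridian→Band D ($849M); total welfare W = $2200M.
Solara receives Band B at value $314M, so the others get W − 314 = $1886M.
Without Solara: best allocation of the remaining 3 bidders over all 4 bands is TerraLink→Band B ($480M), OrbitCom→Band A ($568M), Meridian→Band D ($849M), total $1897M.
VCG payment = (others' best without Solara) − (others' welfare with Solara) = 1897 − 1886 = $11M.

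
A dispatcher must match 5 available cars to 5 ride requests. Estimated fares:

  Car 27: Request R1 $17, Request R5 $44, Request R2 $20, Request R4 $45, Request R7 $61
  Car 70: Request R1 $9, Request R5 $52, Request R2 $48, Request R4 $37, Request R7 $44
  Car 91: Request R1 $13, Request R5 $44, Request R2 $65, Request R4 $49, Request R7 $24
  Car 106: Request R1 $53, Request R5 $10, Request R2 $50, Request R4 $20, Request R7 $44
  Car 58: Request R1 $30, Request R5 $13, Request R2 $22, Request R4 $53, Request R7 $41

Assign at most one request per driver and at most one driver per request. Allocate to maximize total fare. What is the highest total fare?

Maximum total: $284

Optimal: Car 27→Request R7 ($61), Car 70→Request R5 ($52), Car 91→Request R2 ($65), Car 106→Request R1 ($53), Car 58→Request R4 ($53) — total 61+52+65+53+53 = $284.
Next-best assignment: Car 27→Request R5, Car 70→Request R7, Car 91→Request R2, Car 106→Request R1, Car 58→Request R4 = $259.
Every other assignment is strictly worse.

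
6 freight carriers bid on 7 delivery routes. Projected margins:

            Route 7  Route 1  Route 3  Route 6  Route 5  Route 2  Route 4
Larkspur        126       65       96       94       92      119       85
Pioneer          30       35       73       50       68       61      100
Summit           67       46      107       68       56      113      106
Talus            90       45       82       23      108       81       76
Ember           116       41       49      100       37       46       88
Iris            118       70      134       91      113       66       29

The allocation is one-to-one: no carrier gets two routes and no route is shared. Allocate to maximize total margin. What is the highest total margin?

Max total: $681k

Optimal: Larkspur→Route 7 ($126k), Pioneer→Route 4 ($100k), Summit→Route 2 ($113k), Talus→Route 5 ($108k), Ember→Route 6 ($100k), Iris→Route 3 ($134k) — total 126+100+113+108+100+134 = $681k.
Column-greedy (each route in turn goes to its best remaining carrier) gives $572k, worse by 109.
Next-best assignment: Larkspur→Route 6, Pioneer→Route 4, Summit→Route 2, Talus→Route 5, Ember→Route 7, Iris→Route 3 = $665k.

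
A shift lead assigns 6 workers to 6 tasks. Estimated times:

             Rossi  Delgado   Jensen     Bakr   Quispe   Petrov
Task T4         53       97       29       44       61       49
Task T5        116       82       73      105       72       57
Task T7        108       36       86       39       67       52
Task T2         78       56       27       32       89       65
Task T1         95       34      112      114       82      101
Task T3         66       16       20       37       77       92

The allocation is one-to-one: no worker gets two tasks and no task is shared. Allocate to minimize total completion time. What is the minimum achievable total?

Optimal: Rossi→Task T4 (53 min), Delgado→Task T1 (34 min), Jensen→Task T3 (20 min), Bakr→Task T2 (32 min), Quispe→Task T5 (72 min), Petrov→Task T7 (52 min) — total 53+34+20+32+72+52 = 263 min.
Column-greedy (each task in turn goes to its cheapest remaining worker) gives 302 min, worse by 39.
Swapping Delgado↔Petrov (Delgado→Task T7 36 min, Petrov→Task T1 101 min) adds 51.

Minimum total: 263 min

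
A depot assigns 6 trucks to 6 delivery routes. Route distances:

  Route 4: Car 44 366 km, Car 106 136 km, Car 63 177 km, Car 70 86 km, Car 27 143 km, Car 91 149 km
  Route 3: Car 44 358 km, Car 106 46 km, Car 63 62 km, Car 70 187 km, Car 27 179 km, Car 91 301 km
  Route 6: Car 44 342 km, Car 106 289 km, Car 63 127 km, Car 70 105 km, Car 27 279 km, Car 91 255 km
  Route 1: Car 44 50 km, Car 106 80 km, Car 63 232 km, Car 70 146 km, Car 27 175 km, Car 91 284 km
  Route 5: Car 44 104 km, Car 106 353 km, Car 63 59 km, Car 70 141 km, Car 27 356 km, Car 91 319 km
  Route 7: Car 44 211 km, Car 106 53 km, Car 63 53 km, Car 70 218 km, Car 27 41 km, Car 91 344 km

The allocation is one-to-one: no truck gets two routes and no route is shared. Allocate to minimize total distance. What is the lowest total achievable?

Optimal: Car 44→Route 1 (50 km), Car 106→Route 3 (46 km), Car 63→Route 5 (59 km), Car 70→Route 6 (105 km), Car 27→Route 7 (41 km), Car 91→Route 4 (149 km) — total 50+46+59+105+41+149 = 450 km.
Min-entry greedy (repeatedly take the single cheapest remaining cell) gives 537 km, worse by 87.
Next-best assignment: Car 44→Route 1, Car 106→Route 3, Car 63→Route 5, Car 70→Route 4, Car 27→Route 7, Car 91→Route 6 = 537 km.
Swapping Car 106↔Car 91 (Car 106→Route 4 136 km, Car 91→Route 3 301 km) adds 242.

Minimum total: 450 km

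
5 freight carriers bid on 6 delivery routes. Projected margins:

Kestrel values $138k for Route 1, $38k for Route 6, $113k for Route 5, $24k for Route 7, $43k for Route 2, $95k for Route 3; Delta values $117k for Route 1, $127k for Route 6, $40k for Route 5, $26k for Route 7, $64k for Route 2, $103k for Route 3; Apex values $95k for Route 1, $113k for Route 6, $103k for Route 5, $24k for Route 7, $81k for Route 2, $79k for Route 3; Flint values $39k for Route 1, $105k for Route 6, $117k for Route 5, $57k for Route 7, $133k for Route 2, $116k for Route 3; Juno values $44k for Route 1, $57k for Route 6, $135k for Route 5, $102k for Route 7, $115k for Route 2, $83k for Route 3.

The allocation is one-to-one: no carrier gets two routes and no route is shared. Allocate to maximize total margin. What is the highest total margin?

This is a one-to-one assignment (maximum-weight bipartite matching).
Optimal: Kestrel→Route 1 ($138k), Delta→Route 3 ($103k), Apex→Route 6 ($113k), Flint→Route 2 ($133k), Juno→Route 5 ($135k) — total 138+103+113+133+135 = $622k.

Maximum total: $622k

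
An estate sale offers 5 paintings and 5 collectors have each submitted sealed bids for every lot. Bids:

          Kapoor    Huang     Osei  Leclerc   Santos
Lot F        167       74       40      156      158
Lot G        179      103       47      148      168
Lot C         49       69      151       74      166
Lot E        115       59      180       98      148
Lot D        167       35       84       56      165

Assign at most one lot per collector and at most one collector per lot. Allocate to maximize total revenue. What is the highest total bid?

Optimal: Kapoor→Lot D ($167), Huang→Lot G ($103), Osei→Lot E ($180), Leclerc→Lot F ($156), Santos→Lot C ($166) — total 167+103+180+156+166 = $772.
Column-greedy (each lot in turn goes to its best remaining collector) gives $619, worse by 153.
Every other assignment is strictly worse.

Maximum total: $772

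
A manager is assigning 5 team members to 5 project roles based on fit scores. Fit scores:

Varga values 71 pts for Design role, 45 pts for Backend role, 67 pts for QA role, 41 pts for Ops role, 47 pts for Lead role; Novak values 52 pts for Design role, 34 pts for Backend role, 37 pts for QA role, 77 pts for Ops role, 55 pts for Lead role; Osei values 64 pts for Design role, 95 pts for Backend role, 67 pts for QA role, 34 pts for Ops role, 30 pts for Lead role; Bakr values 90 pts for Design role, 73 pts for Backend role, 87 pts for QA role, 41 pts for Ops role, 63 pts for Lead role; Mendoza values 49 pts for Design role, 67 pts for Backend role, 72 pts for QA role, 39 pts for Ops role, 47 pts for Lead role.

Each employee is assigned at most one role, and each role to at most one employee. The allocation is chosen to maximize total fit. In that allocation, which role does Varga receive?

Varga receives Lead role.

Treat this as an assignment problem: match each employee to one role.
Optimal: Varga→Lead role (47 pts), Novak→Ops role (77 pts), Osei→Backend role (95 pts), Bakr→Design role (90 pts), Mendoza→QA role (72 pts) — total 47+77+95+90+72 = 381 pts.
Row-greedy (each employee in turn takes its best remaining role) gives 377 pts, worse by 4.
Varga's own top role is Design role (71 pts), but forcing Varga→Design role and reassigning the rest optimally gives only 378 pts — worse by 3.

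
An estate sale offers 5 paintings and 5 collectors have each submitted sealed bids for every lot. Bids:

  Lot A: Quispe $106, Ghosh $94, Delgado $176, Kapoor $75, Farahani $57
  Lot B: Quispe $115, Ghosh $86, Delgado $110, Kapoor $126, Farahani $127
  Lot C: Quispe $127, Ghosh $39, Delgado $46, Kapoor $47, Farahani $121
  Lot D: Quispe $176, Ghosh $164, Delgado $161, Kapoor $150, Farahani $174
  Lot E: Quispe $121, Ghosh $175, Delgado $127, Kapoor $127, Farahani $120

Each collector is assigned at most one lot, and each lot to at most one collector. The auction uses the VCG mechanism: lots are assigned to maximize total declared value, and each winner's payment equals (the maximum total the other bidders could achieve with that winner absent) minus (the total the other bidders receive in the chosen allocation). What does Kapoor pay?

Kapoor pays $2.

Efficient allocation: Quispe→Lot C ($127), Ghosh→Lot E ($175), Delgado→Lot A ($176), Kapoor→Lot B ($126), Farahani→Lot D ($174); total welfare W = $778.
Kapoor receives Lot B at value $126, so the others get W − 126 = $652.
Without Kapoor: best allocation of the remaining 4 bidders over all 5 lots is Quispe→Lot D ($176), Ghosh→Lot E ($175), Delgado→Lot A ($176), Farahani→Lot B ($127), total $654.
VCG payment = (others' best without Kapoor) − (others' welfare with Kapoor) = 654 − 652 = $2.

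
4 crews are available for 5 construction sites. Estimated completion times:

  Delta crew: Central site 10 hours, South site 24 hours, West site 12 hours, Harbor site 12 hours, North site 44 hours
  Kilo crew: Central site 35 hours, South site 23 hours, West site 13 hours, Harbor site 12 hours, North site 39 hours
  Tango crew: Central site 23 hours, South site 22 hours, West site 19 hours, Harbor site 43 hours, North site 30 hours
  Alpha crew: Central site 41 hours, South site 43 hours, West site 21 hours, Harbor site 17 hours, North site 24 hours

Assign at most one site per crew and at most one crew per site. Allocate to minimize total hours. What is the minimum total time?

Optimal: Delta crew→Central site (10 hours), Kilo crew→West site (13 hours), Tango crew→South site (22 hours), Alpha crew→Harbor site (17 hours) — total 10+13+22+17 = 62 hours.
Min-entry greedy (repeatedly take the single cheapest remaining cell) gives 65 hours, worse by 3.
Swapping Alpha crew↔Delta crew (Alpha crew→Central site 41 hours, Delta crew→Harbor site 12 hours) adds 26.

Min total: 62 hours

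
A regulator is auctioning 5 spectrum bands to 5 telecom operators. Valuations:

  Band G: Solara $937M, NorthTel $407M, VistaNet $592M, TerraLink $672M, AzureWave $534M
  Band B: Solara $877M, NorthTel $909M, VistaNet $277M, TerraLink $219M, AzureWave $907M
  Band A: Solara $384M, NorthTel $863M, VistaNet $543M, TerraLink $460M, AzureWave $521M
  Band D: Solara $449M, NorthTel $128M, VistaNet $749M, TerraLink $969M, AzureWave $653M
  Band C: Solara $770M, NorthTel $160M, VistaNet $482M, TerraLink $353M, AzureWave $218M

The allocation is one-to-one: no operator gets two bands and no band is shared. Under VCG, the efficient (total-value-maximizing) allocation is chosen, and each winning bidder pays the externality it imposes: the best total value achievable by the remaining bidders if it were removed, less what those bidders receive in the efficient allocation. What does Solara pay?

Efficient allocation: Solara→Band G ($937M), NorthTel→Band A ($863M), VistaNet→Band C ($482M), TerraLink→Band D ($969M), AzureWave→Band B ($907M); total welfare W = $4158M.
Solara receives Band G at value $937M, so the others get W − 937 = $3221M.
Without Solara: best allocation of the remaining 4 bidders over all 5 bands is NorthTel→Band A ($863M), VistaNet→Band G ($592M), TerraLink→Band D ($969M), AzureWave→Band B ($907M), total $3331M.
VCG payment = (others' best without Solara) − (others' welfare with Solara) = 3331 − 3221 = $110M.

Solara pays $110M.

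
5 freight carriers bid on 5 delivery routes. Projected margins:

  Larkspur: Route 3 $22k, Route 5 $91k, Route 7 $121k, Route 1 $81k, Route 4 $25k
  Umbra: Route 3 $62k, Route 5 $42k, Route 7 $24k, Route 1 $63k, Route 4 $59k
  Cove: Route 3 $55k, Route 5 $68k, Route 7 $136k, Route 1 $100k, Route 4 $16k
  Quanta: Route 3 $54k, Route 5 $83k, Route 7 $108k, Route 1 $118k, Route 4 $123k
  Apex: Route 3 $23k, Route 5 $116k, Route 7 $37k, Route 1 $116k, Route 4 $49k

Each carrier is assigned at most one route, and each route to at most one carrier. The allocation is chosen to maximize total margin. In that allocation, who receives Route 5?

Optimal: Larkspur→Route 5 ($91k), Umbra→Route 3 ($62k), Cove→Route 7 ($136k), Quanta→Route 4 ($123k), Apex→Route 1 ($116k) — total 91+62+136+123+116 = $528k.
Row-greedy (each carrier in turn takes its best remaining route) gives $398k, worse by 130.
Next-best assignment: Larkspur→Route 7, Umbra→Route 3, Cove→Route 1, Quanta→Route 4, Apex→Route 5 = $522k.
Larkspur's own top route is Route 7 ($121k), but forcing Larkspur→Route 7 and reassigning the rest optimally gives only $522k — worse by 6.

Larkspur receives Route 5.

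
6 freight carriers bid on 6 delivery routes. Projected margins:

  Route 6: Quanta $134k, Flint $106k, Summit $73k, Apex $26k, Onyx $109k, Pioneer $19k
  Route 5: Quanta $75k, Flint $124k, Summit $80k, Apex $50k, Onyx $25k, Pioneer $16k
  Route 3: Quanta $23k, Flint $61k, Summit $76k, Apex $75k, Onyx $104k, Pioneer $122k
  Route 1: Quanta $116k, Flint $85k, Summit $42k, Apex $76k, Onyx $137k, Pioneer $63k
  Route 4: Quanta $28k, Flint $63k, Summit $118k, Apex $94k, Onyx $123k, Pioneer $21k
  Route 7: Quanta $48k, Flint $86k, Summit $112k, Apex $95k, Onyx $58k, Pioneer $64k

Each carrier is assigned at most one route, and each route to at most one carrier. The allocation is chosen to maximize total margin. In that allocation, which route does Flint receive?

Flint receives Route 5.

This is the linear assignment problem.
Optimal: Quanta→Route 6 ($134k), Flint→Route 5 ($124k), Summit→Route 4 ($118k), Apex→Route 7 ($95k), Onyx→Route 1 ($137k), Pioneer→Route 3 ($122k) — total 134+124+118+95+137+122 = $730k.
Next-best assignment: Quanta→Route 6, Flint→Route 5, Summit→Route 7, Apex→Route 4, Onyx→Route 1, Pioneer→Route 3 = $723k.
No other one-to-one assignment exceeds $730k.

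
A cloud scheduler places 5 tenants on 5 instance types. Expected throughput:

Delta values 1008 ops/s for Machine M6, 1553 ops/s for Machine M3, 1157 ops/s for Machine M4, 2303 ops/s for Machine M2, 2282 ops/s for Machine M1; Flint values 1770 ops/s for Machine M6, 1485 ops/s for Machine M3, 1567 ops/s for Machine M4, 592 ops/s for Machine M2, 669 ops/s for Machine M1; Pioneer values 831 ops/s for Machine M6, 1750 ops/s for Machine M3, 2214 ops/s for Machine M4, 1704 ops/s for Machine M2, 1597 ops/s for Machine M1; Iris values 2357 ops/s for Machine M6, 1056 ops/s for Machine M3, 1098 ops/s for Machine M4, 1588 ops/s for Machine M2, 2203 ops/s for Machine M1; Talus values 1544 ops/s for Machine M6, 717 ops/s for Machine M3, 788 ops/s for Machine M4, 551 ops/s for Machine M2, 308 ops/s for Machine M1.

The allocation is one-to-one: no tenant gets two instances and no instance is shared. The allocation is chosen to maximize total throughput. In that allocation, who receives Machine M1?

Optimal: Delta→Machine M2 (2303 ops/s), Flint→Machine M3 (1485 ops/s), Pioneer→Machine M4 (2214 ops/s), Iris→Machine M1 (2203 ops/s), Talus→Machine M6 (1544 ops/s) — total 2303+1485+2214+2203+1544 = 9749 ops/s.
Column-greedy (each instance in turn goes to its best remaining tenant) gives 8285 ops/s, worse by 1464.
Next-best assignment: Delta→Machine M2, Flint→Machine M4, Pioneer→Machine M3, Iris→Machine M1, Talus→Machine M6 = 9367 ops/s.
Iris's own top instance is Machine M6 (2357 ops/s), but forcing Iris→Machine M6 and reassigning the rest optimally gives only 8889 ops/s — worse by 860.

Iris receives Machine M1.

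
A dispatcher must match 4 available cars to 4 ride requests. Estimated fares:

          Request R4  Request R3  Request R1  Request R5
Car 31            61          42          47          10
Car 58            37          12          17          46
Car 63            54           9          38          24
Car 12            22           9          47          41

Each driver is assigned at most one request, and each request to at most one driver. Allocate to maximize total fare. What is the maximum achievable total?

Maximum total: $189

This is a one-to-one assignment (maximum-weight bipartite matching).
Optimal: Car 31→Request R3 ($42), Car 58→Request R5 ($46), Car 63→Request R4 ($54), Car 12→Request R1 ($47) — total 42+46+54+47 = $189.
Row-greedy (each driver in turn takes its best remaining request) gives $154, worse by 35.
Next-best assignment: Car 31→Request R4, Car 58→Request R5, Car 63→Request R3, Car 12→Request R1 = $163.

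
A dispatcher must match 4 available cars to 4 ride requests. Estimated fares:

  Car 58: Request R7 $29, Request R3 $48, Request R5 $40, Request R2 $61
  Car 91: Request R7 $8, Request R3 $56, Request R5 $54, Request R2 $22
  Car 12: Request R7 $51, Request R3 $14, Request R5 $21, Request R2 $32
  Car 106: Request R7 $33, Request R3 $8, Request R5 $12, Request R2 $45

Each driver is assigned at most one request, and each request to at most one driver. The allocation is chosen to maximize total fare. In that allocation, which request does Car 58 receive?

Optimal: Car 58→Request R3 ($48), Car 91→Request R5 ($54), Car 12→Request R7 ($51), Car 106→Request R2 ($45) — total 48+54+51+45 = $198.
Max-entry greedy (repeatedly take the single best remaining cell) gives $180, worse by 18.
Every other assignment is strictly worse.
Car 58's own top request is Request R2 ($61), but forcing Car 58→Request R2 and reassigning the rest optimally gives only $180 — worse by 18.

Car 58 receives Request R3.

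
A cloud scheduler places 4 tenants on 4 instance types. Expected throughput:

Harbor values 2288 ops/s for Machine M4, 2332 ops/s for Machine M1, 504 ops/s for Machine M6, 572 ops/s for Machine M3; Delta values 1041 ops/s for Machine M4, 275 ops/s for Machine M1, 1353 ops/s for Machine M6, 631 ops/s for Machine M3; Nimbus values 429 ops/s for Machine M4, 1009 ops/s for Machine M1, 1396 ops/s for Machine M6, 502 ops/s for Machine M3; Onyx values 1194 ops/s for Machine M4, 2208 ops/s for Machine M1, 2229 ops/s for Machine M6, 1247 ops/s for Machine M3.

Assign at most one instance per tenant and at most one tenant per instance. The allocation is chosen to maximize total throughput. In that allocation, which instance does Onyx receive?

Onyx receives Machine M1.

This is the linear assignment problem.
Optimal: Harbor→Machine M4 (2288 ops/s), Delta→Machine M3 (631 ops/s), Nimbus→Machine M6 (1396 ops/s), Onyx→Machine M1 (2208 ops/s) — total 2288+631+1396+2208 = 6523 ops/s.
Max-entry greedy (repeatedly take the single best remaining cell) gives 6104 ops/s, worse by 419.
Onyx's own top instance is Machine M6 (2229 ops/s), but forcing Onyx→Machine M6 and reassigning the rest optimally gives only 6157 ops/s — worse by 366.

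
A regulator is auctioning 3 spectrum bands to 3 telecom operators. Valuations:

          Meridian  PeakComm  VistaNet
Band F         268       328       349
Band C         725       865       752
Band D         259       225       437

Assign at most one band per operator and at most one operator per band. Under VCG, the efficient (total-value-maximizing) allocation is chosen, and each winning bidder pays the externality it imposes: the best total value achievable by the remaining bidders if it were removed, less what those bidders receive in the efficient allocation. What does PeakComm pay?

Efficient allocation: Meridian→Band F ($268M), PeakComm→Band C ($865M), VistaNet→Band D ($437M); total welfare W = $1570M.
PeakComm receives Band C at value $865M, so the others get W − 865 = $705M.
Without PeakComm: best allocation of the remaining 2 bidders over all 3 bands is Meridian→Band C ($725M), VistaNet→Band D ($437M), total $1162M.
VCG payment = (others' best without PeakComm) − (others' welfare with PeakComm) = 1162 − 705 = $457M.

PeakComm pays $457M.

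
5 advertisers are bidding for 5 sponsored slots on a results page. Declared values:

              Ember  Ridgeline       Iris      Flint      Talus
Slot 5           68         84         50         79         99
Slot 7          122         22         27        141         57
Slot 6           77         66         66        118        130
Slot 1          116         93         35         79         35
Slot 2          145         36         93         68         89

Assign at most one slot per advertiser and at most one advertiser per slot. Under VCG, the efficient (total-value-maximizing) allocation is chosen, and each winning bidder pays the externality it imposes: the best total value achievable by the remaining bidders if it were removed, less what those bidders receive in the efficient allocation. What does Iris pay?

Efficient allocation: Ember→Slot 1 ($116), Ridgeline→Slot 5 ($84), Iris→Slot 2 ($93), Flint→Slot 7 ($141), Talus→Slot 6 ($130); total welfare W = $564.
Iris receives Slot 2 at value $93, so the others get W − 93 = $471.
Without Iris: best allocation of the remaining 4 bidders over all 5 slots is Ember→Slot 2 ($145), Ridgeline→Slot 1 ($93), Flint→Slot 7 ($141), Talus→Slot 6 ($130), total $509.
VCG payment = (others' best without Iris) − (others' welfare with Iris) = 509 − 471 = $38.

Iris pays $38.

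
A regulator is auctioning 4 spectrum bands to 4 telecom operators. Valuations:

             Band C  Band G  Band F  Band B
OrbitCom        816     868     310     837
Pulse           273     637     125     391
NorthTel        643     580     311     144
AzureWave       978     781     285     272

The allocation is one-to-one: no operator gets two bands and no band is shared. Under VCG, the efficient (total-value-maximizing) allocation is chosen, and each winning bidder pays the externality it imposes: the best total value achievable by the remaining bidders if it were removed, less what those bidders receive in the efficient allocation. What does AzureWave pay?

Efficient allocation: OrbitCom→Band B ($837M), Pulse→Band G ($637M), NorthTel→Band F ($311M), AzureWave→Band C ($978M); total welfare W = $2763M.
AzureWave receives Band C at value $978M, so the others get W − 978 = $1785M.
Without AzureWave: best allocation of the remaining 3 bidders over all 4 bands is OrbitCom→Band B ($837M), Pulse→Band G ($637M), NorthTel→Band C ($643M), total $2117M.
VCG payment = (others' best without AzureWave) − (others' welfare with AzureWave) = 2117 − 1785 = $332M.

AzureWave pays $332M.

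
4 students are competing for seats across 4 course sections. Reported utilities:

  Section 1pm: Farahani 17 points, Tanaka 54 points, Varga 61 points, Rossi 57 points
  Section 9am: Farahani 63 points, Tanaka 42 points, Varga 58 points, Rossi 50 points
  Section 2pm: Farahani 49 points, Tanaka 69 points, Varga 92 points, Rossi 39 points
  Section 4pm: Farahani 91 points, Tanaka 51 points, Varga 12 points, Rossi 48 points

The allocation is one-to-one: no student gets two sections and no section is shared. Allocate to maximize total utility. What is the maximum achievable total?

Optimal: Farahani→Section 4pm (91 points), Tanaka→Section 1pm (54 points), Varga→Section 2pm (92 points), Rossi→Section 9am (50 points) — total 91+54+92+50 = 287 points.
Max-entry greedy (repeatedly take the single best remaining cell) gives 282 points, worse by 5.
Next-best assignment: Farahani→Section 4pm, Tanaka→Section 9am, Varga→Section 2pm, Rossi→Section 1pm = 282 points.
Swapping Rossi↔Farahani (Rossi→Section 4pm 48 points, Farahani→Section 9am 63 points) loses 30.
Every other assignment is strictly worse.

Maximum total: 287 points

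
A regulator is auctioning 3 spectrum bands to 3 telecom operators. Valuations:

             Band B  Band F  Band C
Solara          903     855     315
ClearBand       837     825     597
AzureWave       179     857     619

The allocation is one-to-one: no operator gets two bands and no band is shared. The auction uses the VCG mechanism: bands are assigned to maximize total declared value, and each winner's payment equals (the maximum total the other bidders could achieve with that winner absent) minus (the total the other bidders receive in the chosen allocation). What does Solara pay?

Efficient allocation: Solara→Band B ($903M), ClearBand→Band C ($597M), AzureWave→Band F ($857M); total welfare W = $2357M.
Solara receives Band B at value $903M, so the others get W − 903 = $1454M.
Without Solara: best allocation of the remaining 2 bidders over all 3 bands is ClearBand→Band B ($837M), AzureWave→Band F ($857M), total $1694M.
VCG payment = (others' best without Solara) − (others' welfare with Solara) = 1694 − 1454 = $240M.

Solara pays $240M.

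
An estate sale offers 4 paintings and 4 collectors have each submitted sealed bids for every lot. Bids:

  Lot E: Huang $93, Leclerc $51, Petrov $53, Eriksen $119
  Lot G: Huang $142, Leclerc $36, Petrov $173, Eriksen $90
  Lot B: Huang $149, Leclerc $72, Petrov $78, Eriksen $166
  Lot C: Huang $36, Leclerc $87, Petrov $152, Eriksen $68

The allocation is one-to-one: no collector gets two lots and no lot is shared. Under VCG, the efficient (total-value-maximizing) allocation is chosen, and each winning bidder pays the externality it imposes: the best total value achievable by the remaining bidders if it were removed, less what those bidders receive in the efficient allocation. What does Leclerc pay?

Efficient allocation: Huang→Lot B ($149), Leclerc→Lot C ($87), Petrov→Lot G ($173), Eriksen→Lot E ($119); total welfare W = $528.
Leclerc receives Lot C at value $87, so the others get W − 87 = $441.
Without Leclerc: best allocation of the remaining 3 bidders over all 4 lots is Huang→Lot G ($142), Petrov→Lot C ($152), Eriksen→Lot B ($166), total $460.
VCG payment = (others' best without Leclerc) − (others' welfare with Leclerc) = 460 − 441 = $19.

Leclerc pays $19.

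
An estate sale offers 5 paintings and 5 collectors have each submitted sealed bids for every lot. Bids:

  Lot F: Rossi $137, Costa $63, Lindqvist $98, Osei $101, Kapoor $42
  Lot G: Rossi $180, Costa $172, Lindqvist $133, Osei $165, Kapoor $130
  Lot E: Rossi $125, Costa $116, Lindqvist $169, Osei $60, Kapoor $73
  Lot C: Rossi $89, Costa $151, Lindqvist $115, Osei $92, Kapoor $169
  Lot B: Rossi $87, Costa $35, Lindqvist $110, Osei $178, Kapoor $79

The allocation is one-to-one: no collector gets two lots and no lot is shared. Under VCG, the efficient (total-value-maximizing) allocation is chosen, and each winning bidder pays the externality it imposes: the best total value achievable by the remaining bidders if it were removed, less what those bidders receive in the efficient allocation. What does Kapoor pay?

Efficient allocation: Rossi→Lot F ($137), Costa→Lot G ($172), Lindqvist→Lot E ($169), Osei→Lot B ($178), Kapoor→Lot C ($169); total welfare W = $825.
Kapoor receives Lot C at value $169, so the others get W − 169 = $656.
Without Kapoor: best allocation of the remaining 4 bidders over all 5 lots is Rossi→Lot G ($180), Costa→Lot C ($151), Lindqvist→Lot E ($169), Osei→Lot B ($178), total $678.
VCG payment = (others' best without Kapoor) − (others' welfare with Kapoor) = 678 − 656 = $22.

Kapoor pays $22.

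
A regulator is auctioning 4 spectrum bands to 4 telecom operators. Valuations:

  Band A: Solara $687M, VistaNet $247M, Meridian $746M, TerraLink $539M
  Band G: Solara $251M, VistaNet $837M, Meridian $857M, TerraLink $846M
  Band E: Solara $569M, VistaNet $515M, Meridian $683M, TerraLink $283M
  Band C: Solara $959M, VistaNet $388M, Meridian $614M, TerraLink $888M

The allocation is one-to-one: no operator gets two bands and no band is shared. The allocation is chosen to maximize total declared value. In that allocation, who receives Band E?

This is the linear assignment problem.
Optimal: Solara→Band A ($687M), VistaNet→Band G ($837M), Meridian→Band E ($683M), TerraLink→Band C ($888M) — total 687+837+683+888 = $3095M.
Max-entry greedy (repeatedly take the single best remaining cell) gives $2870M, worse by 225.
No other one-to-one assignment exceeds $3095M.
Meridian's own top band is Band G ($857M), but forcing Meridian→Band G and reassigning the rest optimally gives only $2947M — worse by 148.

Meridian receives Band E.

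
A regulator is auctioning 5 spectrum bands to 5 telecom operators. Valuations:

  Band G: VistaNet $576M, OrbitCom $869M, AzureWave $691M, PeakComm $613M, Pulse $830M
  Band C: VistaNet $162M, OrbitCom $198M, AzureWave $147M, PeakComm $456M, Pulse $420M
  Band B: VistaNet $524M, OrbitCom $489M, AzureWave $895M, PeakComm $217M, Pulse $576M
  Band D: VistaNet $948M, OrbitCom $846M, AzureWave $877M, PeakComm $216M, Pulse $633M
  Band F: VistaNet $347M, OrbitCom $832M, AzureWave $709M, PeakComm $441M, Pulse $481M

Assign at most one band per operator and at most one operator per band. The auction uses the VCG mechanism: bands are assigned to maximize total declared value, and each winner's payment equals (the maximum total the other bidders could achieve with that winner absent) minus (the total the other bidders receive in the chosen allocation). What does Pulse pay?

Pulse pays $157M.

Efficient allocation: VistaNet→Band D ($948M), OrbitCom→Band F ($832M), AzureWave→Band B ($895M), PeakComm→Band C ($456M), Pulse→Band G ($830M); total welfare W = $3961M.
Pulse receives Band G at value $830M, so the others get W − 830 = $3131M.
Without Pulse: best allocation of the remaining 4 bidders over all 5 bands is VistaNet→Band D ($948M), OrbitCom→Band F ($832M), AzureWave→Band B ($895M), PeakComm→Band G ($613M), total $3288M.
VCG payment = (others' best without Pulse) − (others' welfare with Pulse) = 3288 − 3131 = $157M.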